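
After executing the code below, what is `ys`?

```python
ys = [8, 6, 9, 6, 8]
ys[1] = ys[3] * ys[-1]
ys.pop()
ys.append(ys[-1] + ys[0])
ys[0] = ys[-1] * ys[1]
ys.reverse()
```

[14, 6, 9, 48, 672]

ys[1] = ys[3]*ys[-1] = 6*8 = 48 → [8, 48, 9, 6, 8]
pop() removes 8 → [8, 48, 9, 6]
append ys[-1]+ys[0] = 6+8 = 14 → [8, 48, 9, 6, 14]
ys[0] = ys[-1]*ys[1] = 14*48 = 672 → [672, 48, 9, 6, 14]
reverse → [14, 6, 9, 48, 672]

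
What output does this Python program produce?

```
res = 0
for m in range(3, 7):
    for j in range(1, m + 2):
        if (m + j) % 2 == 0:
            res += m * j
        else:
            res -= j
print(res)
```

110

m=3,j=1: even sum, res = 0+3 = 3
m=3,j=2: odd sum, res = 3-2 = 1
m=3,j=3: even sum, res = 1+9 = 10
m=3,j=4: odd sum, res = 10-4 = 6
m=4,j=1: odd sum, res = 6-1 = 5
m=4,j=2: even sum, res = 5+8 = 13
m=4,j=3: odd sum, res = 13-3 = 10
m=4,j=4: even sum, res = 10+16 = 26
m=4,j=5: odd sum, res = 26-5 = 21
m=5,j=1: even sum, res = 21+5 = 26
m=5,j=2: odd sum, res = 26-2 = 24
m=5,j=3: even sum, res = 24+15 = 39
m=5,j=4: odd sum, res = 39-4 = 35
m=5,j=5: even sum, res = 35+25 = 60
m=5,j=6: odd sum, res = 60-6 = 54
m=6,j=1: odd sum, res = 54-1 = 53
m=6,j=2: even sum, res = 53+12 = 65
m=6,j=3: odd sum, res = 65-3 = 62
m=6,j=4: even sum, res = 62+24 = 86
m=6,j=5: odd sum, res = 86-5 = 81
m=6,j=6: even sum, res = 81+36 = 117
m=6,j=7: odd sum, res = 117-7 = 110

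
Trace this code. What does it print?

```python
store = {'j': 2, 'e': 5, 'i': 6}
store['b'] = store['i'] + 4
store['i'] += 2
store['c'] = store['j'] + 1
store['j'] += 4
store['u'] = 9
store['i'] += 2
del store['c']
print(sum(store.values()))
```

40

store['b'] = store['i']+4 = 10 → {'j': 2, 'e': 5, 'i': 6, 'b': 10}
store['i'] = 6+2 = 8 → {'j': 2, 'e': 5, 'i': 8, 'b': 10}
store['c'] = store['j']+1 = 3 → {'j': 2, 'e': 5, 'i': 8, 'b': 10, 'c': 3}
store['j'] = 2+4 = 6 → {'j': 6, 'e': 5, 'i': 8, 'b': 10, 'c': 3}
store['u'] = 9 → {'j': 6, 'e': 5, 'i': 8, 'b': 10, 'c': 3, 'u': 9}
store['i'] = 8+2 = 10 → {'j': 6, 'e': 5, 'i': 10, 'b': 10, 'c': 3, 'u': 9}
del 'c' → {'j': 6, 'e': 5, 'i': 10, 'b': 10, 'u': 9}
sum of values = 40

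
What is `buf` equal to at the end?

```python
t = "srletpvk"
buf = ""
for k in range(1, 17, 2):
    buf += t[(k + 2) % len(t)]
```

k=1: add t[3]='e' → 'e'
k=3: add t[5]='p' → 'ep'
k=5: add t[7]='k' → 'epk'
k=7: add t[1]='r' → 'epkr'
k=9: add t[3]='e' → 'epkre'
k=11: add t[5]='p' → 'epkrep'
k=13: add t[7]='k' → 'epkrepk'
k=15: add t[1]='r' → 'epkrepkr'

'epkrepkr'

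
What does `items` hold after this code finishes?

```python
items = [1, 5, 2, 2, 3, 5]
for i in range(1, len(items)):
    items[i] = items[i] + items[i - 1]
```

[1, 6, 8, 10, 13, 18]

i=1: items[1] = 5+1 = 6 → [1, 6, 2, 2, 3, 5]
i=2: items[2] = 2+6 = 8 → [1, 6, 8, 2, 3, 5]
i=3: items[3] = 2+8 = 10 → [1, 6, 8, 10, 3, 5]
i=4: items[4] = 3+10 = 13 → [1, 6, 8, 10, 13, 5]
i=5: items[5] = 5+13 = 18 → [1, 6, 8, 10, 13, 18]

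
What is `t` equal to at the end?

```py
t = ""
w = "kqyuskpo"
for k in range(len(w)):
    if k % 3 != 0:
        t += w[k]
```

k=0: skip
k=1: add 'q' → 'q'
k=2: add 'y' → 'qy'
k=3: skip
k=4: add 's' → 'qys'
k=5: add 'k' → 'qysk'
k=6: skip
k=7: add 'o' → 'qysko'

'qysko'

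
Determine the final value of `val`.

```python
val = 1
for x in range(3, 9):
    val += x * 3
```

100

x=3: val = 1+3*3 = 10
x=4: val = 10+4*3 = 22
x=5: val = 22+5*3 = 37
x=6: val = 37+6*3 = 55
x=7: val = 55+7*3 = 76
x=8: val = 76+8*3 = 100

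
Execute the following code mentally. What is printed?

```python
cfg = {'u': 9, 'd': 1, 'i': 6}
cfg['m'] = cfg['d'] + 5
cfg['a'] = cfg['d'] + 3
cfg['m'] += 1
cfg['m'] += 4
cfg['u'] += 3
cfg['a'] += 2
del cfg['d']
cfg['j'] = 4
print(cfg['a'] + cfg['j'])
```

10

cfg['m'] = cfg['d']+5 = 6 → {'u': 9, 'd': 1, 'i': 6, 'm': 6}
cfg['a'] = cfg['d']+3 = 4 → {'u': 9, 'd': 1, 'i': 6, 'm': 6, 'a': 4}
cfg['m'] = 6+1 = 7 → {'u': 9, 'd': 1, 'i': 6, 'm': 7, 'a': 4}
cfg['m'] = 7+4 = 11 → {'u': 9, 'd': 1, 'i': 6, 'm': 11, 'a': 4}
cfg['u'] = 9+3 = 12 → {'u': 12, 'd': 1, 'i': 6, 'm': 11, 'a': 4}
cfg['a'] = 4+2 = 6 → {'u': 12, 'd': 1, 'i': 6, 'm': 11, 'a': 6}
del 'd' → {'u': 12, 'i': 6, 'm': 11, 'a': 6}
cfg['j'] = 4 → {'u': 12, 'i': 6, 'm': 11, 'a': 6, 'j': 4}
cfg['a']+cfg['j'] = 6+4 = 10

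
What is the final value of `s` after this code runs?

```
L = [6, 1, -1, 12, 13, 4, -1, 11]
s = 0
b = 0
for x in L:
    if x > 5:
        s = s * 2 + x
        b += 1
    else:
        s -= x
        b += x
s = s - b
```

120

x=6: >5, s = 0*2+6 = 6; b=1
x=1: not >5, s = 6-1 = 5; b=2
x=-1: not >5, s = 5-(-1) = 6; b=1
x=12: >5, s = 6*2+12 = 24; b=2
x=13: >5, s = 24*2+13 = 61; b=3
x=4: not >5, s = 61-4 = 57; b=7
x=-1: not >5, s = 57-(-1) = 58; b=6
x=11: >5, s = 58*2+11 = 127; b=7
s-b = 127-7 = 120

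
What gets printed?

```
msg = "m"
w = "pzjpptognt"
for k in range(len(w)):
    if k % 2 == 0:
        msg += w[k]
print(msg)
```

k=0: add 'p' → 'mp'
k=1: skip
k=2: add 'j' → 'mpj'
k=3: skip
k=4: add 'p' → 'mpjp'
k=5: skip
k=6: add 'o' → 'mpjpo'
k=7: skip
k=8: add 'n' → 'mpjpon'
k=9: skip

mpjpon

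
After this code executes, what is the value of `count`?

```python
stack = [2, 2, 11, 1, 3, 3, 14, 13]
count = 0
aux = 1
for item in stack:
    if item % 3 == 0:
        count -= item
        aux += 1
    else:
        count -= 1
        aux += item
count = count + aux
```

34

item=2: not %3==0, count = 0-1 = -1; aux=3
item=2: not %3==0, count = (-1)-1 = -2; aux=5
item=11: not %3==0, count = (-2)-1 = -3; aux=16
item=1: not %3==0, count = (-3)-1 = -4; aux=17
item=3: %3==0, count = (-4)-3 = -7; aux=18
item=3: %3==0, count = (-7)-3 = -10; aux=19
item=14: not %3==0, count = (-10)-1 = -11; aux=33
item=13: not %3==0, count = (-11)-1 = -12; aux=46
count+aux = (-12)+46 = 34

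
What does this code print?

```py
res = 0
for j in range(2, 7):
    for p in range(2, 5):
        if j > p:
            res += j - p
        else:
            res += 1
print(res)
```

25

j=2,p=2: not 2>2, res = 0+1 = 1
j=2,p=3: not 2>3, res = 1+1 = 2
j=2,p=4: not 2>4, res = 2+1 = 3
j=3,p=2: 3>2, res = 3+1 = 4
j=3,p=3: not 3>3, res = 4+1 = 5
j=3,p=4: not 3>4, res = 5+1 = 6
j=4,p=2: 4>2, res = 6+2 = 8
j=4,p=3: 4>3, res = 8+1 = 9
j=4,p=4: not 4>4, res = 9+1 = 10
j=5,p=2: 5>2, res = 10+3 = 13
j=5,p=3: 5>3, res = 13+2 = 15
j=5,p=4: 5>4, res = 15+1 = 16
j=6,p=2: 6>2, res = 16+4 = 20
j=6,p=3: 6>3, res = 20+3 = 23
j=6,p=4: 6>4, res = 23+2 = 25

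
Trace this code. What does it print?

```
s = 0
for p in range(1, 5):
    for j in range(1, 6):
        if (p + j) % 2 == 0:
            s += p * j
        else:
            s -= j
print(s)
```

p=1,j=1: even sum, s = 0+1 = 1
p=1,j=2: odd sum, s = 1-2 = -1
p=1,j=3: even sum, s = (-1)+3 = 2
p=1,j=4: odd sum, s = 2-4 = -2
p=1,j=5: even sum, s = (-2)+5 = 3
p=2,j=1: odd sum, s = 3-1 = 2
p=2,j=2: even sum, s = 2+4 = 6
p=2,j=3: odd sum, s = 6-3 = 3
p=2,j=4: even sum, s = 3+8 = 11
p=2,j=5: odd sum, s = 11-5 = 6
p=3,j=1: even sum, s = 6+3 = 9
p=3,j=2: odd sum, s = 9-2 = 7
p=3,j=3: even sum, s = 7+9 = 16
p=3,j=4: odd sum, s = 16-4 = 12
p=3,j=5: even sum, s = 12+15 = 27
p=4,j=1: odd sum, s = 27-1 = 26
p=4,j=2: even sum, s = 26+8 = 34
p=4,j=3: odd sum, s = 34-3 = 31
p=4,j=4: even sum, s = 31+16 = 47
p=4,j=5: odd sum, s = 47-5 = 42

42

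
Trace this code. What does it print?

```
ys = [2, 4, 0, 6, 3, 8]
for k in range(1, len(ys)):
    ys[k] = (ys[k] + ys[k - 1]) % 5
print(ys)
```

[2, 1, 1, 2, 0, 3]

k=1: ys[1] = (4+2)%5 = 1 → [2, 1, 0, 6, 3, 8]
k=2: ys[2] = (0+1)%5 = 1 → [2, 1, 1, 6, 3, 8]
k=3: ys[3] = (6+1)%5 = 2 → [2, 1, 1, 2, 3, 8]
k=4: ys[4] = (3+2)%5 = 0 → [2, 1, 1, 2, 0, 8]
k=5: ys[5] = (8+0)%5 = 3 → [2, 1, 1, 2, 0, 3]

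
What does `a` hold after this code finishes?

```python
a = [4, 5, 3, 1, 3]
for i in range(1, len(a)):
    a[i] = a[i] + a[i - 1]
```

[4, 9, 12, 13, 16]

i=1: a[1] = 5+4 = 9 → [4, 9, 3, 1, 3]
i=2: a[2] = 3+9 = 12 → [4, 9, 12, 1, 3]
i=3: a[3] = 1+12 = 13 → [4, 9, 12, 13, 3]
i=4: a[4] = 3+13 = 16 → [4, 9, 12, 13, 16]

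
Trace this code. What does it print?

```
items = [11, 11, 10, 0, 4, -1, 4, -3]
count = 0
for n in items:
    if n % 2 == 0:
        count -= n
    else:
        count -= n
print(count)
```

n=11: not even, count = 0-11 = -11
n=11: not even, count = (-11)-11 = -22
n=10: even, count = (-22)-10 = -32
n=0: even, count = (-32)-0 = -32
n=4: even, count = (-32)-4 = -36
n=-1: not even, count = (-36)-(-1) = -35
n=4: even, count = (-35)-4 = -39
n=-3: not even, count = (-39)-(-3) = -36

-36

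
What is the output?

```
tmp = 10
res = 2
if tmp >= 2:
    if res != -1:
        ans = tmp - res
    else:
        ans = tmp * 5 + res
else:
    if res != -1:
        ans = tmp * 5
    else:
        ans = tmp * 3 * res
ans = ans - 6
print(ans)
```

2

tmp=10, res=2
tmp >= 2 is True; res != -1 is True
→ ans = tmp - res = 8
ans = 8-6 = 2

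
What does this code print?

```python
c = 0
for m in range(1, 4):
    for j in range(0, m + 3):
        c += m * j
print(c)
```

m=1,j=0: c = 0+0 = 0
m=1,j=1: c = 0+1 = 1
m=1,j=2: c = 1+2 = 3
m=1,j=3: c = 3+3 = 6
m=2,j=0: c = 6+0 = 6
m=2,j=1: c = 6+2 = 8
m=2,j=2: c = 8+4 = 12
m=2,j=3: c = 12+6 = 18
m=2,j=4: c = 18+8 = 26
m=3,j=0: c = 26+0 = 26
m=3,j=1: c = 26+3 = 29
m=3,j=2: c = 29+6 = 35
m=3,j=3: c = 35+9 = 44
m=3,j=4: c = 44+12 = 56
m=3,j=5: c = 56+15 = 71

71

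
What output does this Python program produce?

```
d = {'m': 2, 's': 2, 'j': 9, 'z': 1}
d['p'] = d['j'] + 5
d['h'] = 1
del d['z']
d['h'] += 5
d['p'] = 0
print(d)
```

d['p'] = d['j']+5 = 14 → {'m': 2, 's': 2, 'j': 9, 'z': 1, 'p': 14}
d['h'] = 1 → {'m': 2, 's': 2, 'j': 9, 'z': 1, 'p': 14, 'h': 1}
del 'z' → {'m': 2, 's': 2, 'j': 9, 'p': 14, 'h': 1}
d['h'] = 1+5 = 6 → {'m': 2, 's': 2, 'j': 9, 'p': 14, 'h': 6}
d['p'] = 0 → {'m': 2, 's': 2, 'j': 9, 'p': 0, 'h': 6}

{'m': 2, 's': 2, 'j': 9, 'p': 0, 'h': 6}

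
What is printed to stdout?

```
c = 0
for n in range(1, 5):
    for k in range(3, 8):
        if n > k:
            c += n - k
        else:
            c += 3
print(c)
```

n=1,k=3: not 1>3, c = 0+3 = 3
n=1,k=4: not 1>4, c = 3+3 = 6
n=1,k=5: not 1>5, c = 6+3 = 9
n=1,k=6: not 1>6, c = 9+3 = 12
n=1,k=7: not 1>7, c = 12+3 = 15
n=2,k=3: not 2>3, c = 15+3 = 18
n=2,k=4: not 2>4, c = 18+3 = 21
n=2,k=5: not 2>5, c = 21+3 = 24
n=2,k=6: not 2>6, c = 24+3 = 27
n=2,k=7: not 2>7, c = 27+3 = 30
n=3,k=3: not 3>3, c = 30+3 = 33
n=3,k=4: not 3>4, c = 33+3 = 36
n=3,k=5: not 3>5, c = 36+3 = 39
n=3,k=6: not 3>6, c = 39+3 = 42
n=3,k=7: not 3>7, c = 42+3 = 45
n=4,k=3: 4>3, c = 45+1 = 46
n=4,k=4: not 4>4, c = 46+3 = 49
n=4,k=5: not 4>5, c = 49+3 = 52
n=4,k=6: not 4>6, c = 52+3 = 55
n=4,k=7: not 4>7, c = 55+3 = 58

58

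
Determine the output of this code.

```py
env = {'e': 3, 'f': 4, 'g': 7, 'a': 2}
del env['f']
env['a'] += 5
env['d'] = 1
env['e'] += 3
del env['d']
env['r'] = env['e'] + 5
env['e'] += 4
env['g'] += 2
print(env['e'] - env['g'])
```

del 'f' → {'e': 3, 'g': 7, 'a': 2}
env['a'] = 2+5 = 7 → {'e': 3, 'g': 7, 'a': 7}
env['d'] = 1 → {'e': 3, 'g': 7, 'a': 7, 'd': 1}
env['e'] = 3+3 = 6 → {'e': 6, 'g': 7, 'a': 7, 'd': 1}
del 'd' → {'e': 6, 'g': 7, 'a': 7}
env['r'] = env['e']+5 = 11 → {'e': 6, 'g': 7, 'a': 7, 'r': 11}
env['e'] = 6+4 = 10 → {'e': 10, 'g': 7, 'a': 7, 'r': 11}
env['g'] = 7+2 = 9 → {'e': 10, 'g': 9, 'a': 7, 'r': 11}
env['e']-env['g'] = 10-9 = 1

1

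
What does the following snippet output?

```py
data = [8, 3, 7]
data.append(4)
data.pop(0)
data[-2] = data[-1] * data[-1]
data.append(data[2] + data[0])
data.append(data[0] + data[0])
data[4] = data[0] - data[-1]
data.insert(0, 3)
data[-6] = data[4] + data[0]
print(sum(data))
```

append 4 → [8, 3, 7, 4]
pop(0) removes 8 → [3, 7, 4]
data[-2] = data[-1]*data[-1] = 4*4 = 16 → [3, 16, 4]
append data[2]+data[0] = 4+3 = 7 → [3, 16, 4, 7]
append data[0]+data[0] = 3+3 = 6 → [3, 16, 4, 7, 6]
data[4] = data[0]-data[-1] = 3-6 = -3 → [3, 16, 4, 7, -3]
insert 3 at 0 → [3, 3, 16, 4, 7, -3]
data[-6] = data[4]+data[0] = 7+3 = 10 → [10, 3, 16, 4, 7, -3]
sum = 37

37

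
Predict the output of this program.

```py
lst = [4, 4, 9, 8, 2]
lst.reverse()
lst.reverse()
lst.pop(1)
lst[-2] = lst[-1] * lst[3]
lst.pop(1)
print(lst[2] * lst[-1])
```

4

reverse → [2, 8, 9, 4, 4]
reverse → [4, 4, 9, 8, 2]
pop(1) removes 4 → [4, 9, 8, 2]
lst[-2] = lst[-1]*lst[3] = 2*2 = 4 → [4, 9, 4, 2]
pop(1) removes 9 → [4, 4, 2]
lst[2]*lst[-1] = 2*2 = 4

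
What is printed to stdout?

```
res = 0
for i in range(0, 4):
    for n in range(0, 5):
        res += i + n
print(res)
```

70

i=0,n=0: res = 0+0 = 0
i=0,n=1: res = 0+1 = 1
i=0,n=2: res = 1+2 = 3
i=0,n=3: res = 3+3 = 6
i=0,n=4: res = 6+4 = 10
i=1,n=0: res = 10+1 = 11
i=1,n=1: res = 11+2 = 13
i=1,n=2: res = 13+3 = 16
i=1,n=3: res = 16+4 = 20
i=1,n=4: res = 20+5 = 25
i=2,n=0: res = 25+2 = 27
i=2,n=1: res = 27+3 = 30
i=2,n=2: res = 30+4 = 34
i=2,n=3: res = 34+5 = 39
i=2,n=4: res = 39+6 = 45
i=3,n=0: res = 45+3 = 48
i=3,n=1: res = 48+4 = 52
i=3,n=2: res = 52+5 = 57
i=3,n=3: res = 57+6 = 63
i=3,n=4: res = 63+7 = 70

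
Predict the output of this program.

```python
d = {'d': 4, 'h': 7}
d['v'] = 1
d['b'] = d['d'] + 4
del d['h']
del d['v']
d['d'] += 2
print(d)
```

d['v'] = 1 → {'d': 4, 'h': 7, 'v': 1}
d['b'] = d['d']+4 = 8 → {'d': 4, 'h': 7, 'v': 1, 'b': 8}
del 'h' → {'d': 4, 'v': 1, 'b': 8}
del 'v' → {'d': 4, 'b': 8}
d['d'] = 4+2 = 6 → {'d': 6, 'b': 8}

{'d': 6, 'b': 8}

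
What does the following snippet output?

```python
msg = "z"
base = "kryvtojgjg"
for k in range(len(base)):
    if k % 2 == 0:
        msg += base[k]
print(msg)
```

k=0: add 'k' → 'zk'
k=1: skip
k=2: add 'y' → 'zky'
k=3: skip
k=4: add 't' → 'zkyt'
k=5: skip
k=6: add 'j' → 'zkytj'
k=7: skip
k=8: add 'j' → 'zkytjj'
k=9: skip

zkytjj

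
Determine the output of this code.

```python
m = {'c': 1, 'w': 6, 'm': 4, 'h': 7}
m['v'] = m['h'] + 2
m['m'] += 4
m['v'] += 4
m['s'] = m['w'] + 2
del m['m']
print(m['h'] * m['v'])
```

m['v'] = m['h']+2 = 9 → {'c': 1, 'w': 6, 'm': 4, 'h': 7, 'v': 9}
m['m'] = 4+4 = 8 → {'c': 1, 'w': 6, 'm': 8, 'h': 7, 'v': 9}
m['v'] = 9+4 = 13 → {'c': 1, 'w': 6, 'm': 8, 'h': 7, 'v': 13}
m['s'] = m['w']+2 = 8 → {'c': 1, 'w': 6, 'm': 8, 'h': 7, 'v': 13, 's': 8}
del 'm' → {'c': 1, 'w': 6, 'h': 7, 'v': 13, 's': 8}
m['h']*m['v'] = 7*13 = 91

91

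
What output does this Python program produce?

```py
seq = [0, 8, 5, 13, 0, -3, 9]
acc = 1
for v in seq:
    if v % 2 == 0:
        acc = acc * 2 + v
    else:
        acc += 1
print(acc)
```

30

v=0: even, acc = 1*2+0 = 2
v=8: even, acc = 2*2+8 = 12
v=5: not even, acc = 12+1 = 13
v=13: not even, acc = 13+1 = 14
v=0: even, acc = 14*2+0 = 28
v=-3: not even, acc = 28+1 = 29
v=9: not even, acc = 29+1 = 30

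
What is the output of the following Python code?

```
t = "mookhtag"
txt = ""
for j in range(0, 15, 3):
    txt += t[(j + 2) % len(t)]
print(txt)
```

j=0: add t[2]='o' → 'o'
j=3: add t[5]='t' → 'ot'
j=6: add t[0]='m' → 'otm'
j=9: add t[3]='k' → 'otmk'
j=12: add t[6]='a' → 'otmka'

otmka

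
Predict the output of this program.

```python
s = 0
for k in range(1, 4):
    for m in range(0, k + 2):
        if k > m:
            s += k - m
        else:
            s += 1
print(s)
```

k=1,m=0: 1>0, s = 0+1 = 1
k=1,m=1: not 1>1, s = 1+1 = 2
k=1,m=2: not 1>2, s = 2+1 = 3
k=2,m=0: 2>0, s = 3+2 = 5
k=2,m=1: 2>1, s = 5+1 = 6
k=2,m=2: not 2>2, s = 6+1 = 7
k=2,m=3: not 2>3, s = 7+1 = 8
k=3,m=0: 3>0, s = 8+3 = 11
k=3,m=1: 3>1, s = 11+2 = 13
k=3,m=2: 3>2, s = 13+1 = 14
k=3,m=3: not 3>3, s = 14+1 = 15
k=3,m=4: not 3>4, s = 15+1 = 16

16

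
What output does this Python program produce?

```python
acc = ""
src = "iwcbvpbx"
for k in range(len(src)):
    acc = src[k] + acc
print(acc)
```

xbpvbcwi

k=0: prepend 'i' → 'i'
k=1: prepend 'w' → 'wi'
k=2: prepend 'c' → 'cwi'
k=3: prepend 'b' → 'bcwi'
k=4: prepend 'v' → 'vbcwi'
k=5: prepend 'p' → 'pvbcwi'
k=6: prepend 'b' → 'bpvbcwi'
k=7: prepend 'x' → 'xbpvbcwi'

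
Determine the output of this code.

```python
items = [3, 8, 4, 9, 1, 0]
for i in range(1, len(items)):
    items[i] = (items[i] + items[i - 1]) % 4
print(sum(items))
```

11

i=1: items[1] = (8+3)%4 = 3 → [3, 3, 4, 9, 1, 0]
i=2: items[2] = (4+3)%4 = 3 → [3, 3, 3, 9, 1, 0]
i=3: items[3] = (9+3)%4 = 0 → [3, 3, 3, 0, 1, 0]
i=4: items[4] = (1+0)%4 = 1 → [3, 3, 3, 0, 1, 0]
i=5: items[5] = (0+1)%4 = 1 → [3, 3, 3, 0, 1, 1]
sum = 11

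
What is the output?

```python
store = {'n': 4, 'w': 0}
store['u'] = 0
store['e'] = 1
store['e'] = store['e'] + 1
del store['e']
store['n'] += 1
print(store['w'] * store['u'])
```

0

store['u'] = 0 → {'n': 4, 'w': 0, 'u': 0}
store['e'] = 1 → {'n': 4, 'w': 0, 'u': 0, 'e': 1}
store['e'] = store['e']+1 = 2 → {'n': 4, 'w': 0, 'u': 0, 'e': 2}
del 'e' → {'n': 4, 'w': 0, 'u': 0}
store['n'] = 4+1 = 5 → {'n': 5, 'w': 0, 'u': 0}
store['w']*store['u'] = 0*0 = 0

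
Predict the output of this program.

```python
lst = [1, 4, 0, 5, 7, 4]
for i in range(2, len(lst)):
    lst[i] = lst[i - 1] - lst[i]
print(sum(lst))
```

i=2: lst[2] = 4-0 = 4 → [1, 4, 4, 5, 7, 4]
i=3: lst[3] = 4-5 = -1 → [1, 4, 4, -1, 7, 4]
i=4: lst[4] = (-1)-7 = -8 → [1, 4, 4, -1, -8, 4]
i=5: lst[5] = (-8)-4 = -12 → [1, 4, 4, -1, -8, -12]
sum = -12

-12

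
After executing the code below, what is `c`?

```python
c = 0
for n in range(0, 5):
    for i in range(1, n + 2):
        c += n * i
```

105

n=0,i=1: c = 0+0 = 0
n=1,i=1: c = 0+1 = 1
n=1,i=2: c = 1+2 = 3
n=2,i=1: c = 3+2 = 5
n=2,i=2: c = 5+4 = 9
n=2,i=3: c = 9+6 = 15
n=3,i=1: c = 15+3 = 18
n=3,i=2: c = 18+6 = 24
n=3,i=3: c = 24+9 = 33
n=3,i=4: c = 33+12 = 45
n=4,i=1: c = 45+4 = 49
n=4,i=2: c = 49+8 = 57
n=4,i=3: c = 57+12 = 69
n=4,i=4: c = 69+16 = 85
n=4,i=5: c = 85+20 = 105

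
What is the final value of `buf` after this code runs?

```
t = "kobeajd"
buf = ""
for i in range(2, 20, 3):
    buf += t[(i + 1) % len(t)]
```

'edbjoa'

i=2: add t[3]='e' → 'e'
i=5: add t[6]='d' → 'ed'
i=8: add t[2]='b' → 'edb'
i=11: add t[5]='j' → 'edbj'
i=14: add t[1]='o' → 'edbjo'
i=17: add t[4]='a' → 'edbjoa'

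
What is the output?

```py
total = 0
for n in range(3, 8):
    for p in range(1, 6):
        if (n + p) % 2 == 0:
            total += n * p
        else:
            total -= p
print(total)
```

159

n=3,p=1: even sum, total = 0+3 = 3
n=3,p=2: odd sum, total = 3-2 = 1
n=3,p=3: even sum, total = 1+9 = 10
n=3,p=4: odd sum, total = 10-4 = 6
n=3,p=5: even sum, total = 6+15 = 21
n=4,p=1: odd sum, total = 21-1 = 20
n=4,p=2: even sum, total = 20+8 = 28
n=4,p=3: odd sum, total = 28-3 = 25
n=4,p=4: even sum, total = 25+16 = 41
n=4,p=5: odd sum, total = 41-5 = 36
n=5,p=1: even sum, total = 36+5 = 41
n=5,p=2: odd sum, total = 41-2 = 39
n=5,p=3: even sum, total = 39+15 = 54
n=5,p=4: odd sum, total = 54-4 = 50
n=5,p=5: even sum, total = 50+25 = 75
n=6,p=1: odd sum, total = 75-1 = 74
n=6,p=2: even sum, total = 74+12 = 86
n=6,p=3: odd sum, total = 86-3 = 83
n=6,p=4: even sum, total = 83+24 = 107
n=6,p=5: odd sum, total = 107-5 = 102
n=7,p=1: even sum, total = 102+7 = 109
n=7,p=2: odd sum, total = 109-2 = 107
n=7,p=3: even sum, total = 107+21 = 128
n=7,p=4: odd sum, total = 128-4 = 124
n=7,p=5: even sum, total = 124+35 = 159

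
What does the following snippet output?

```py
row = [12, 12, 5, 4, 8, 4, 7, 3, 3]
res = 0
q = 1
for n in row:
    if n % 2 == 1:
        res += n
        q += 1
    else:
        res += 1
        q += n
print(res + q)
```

n=12: not odd, res = 0+1 = 1; q=13
n=12: not odd, res = 1+1 = 2; q=25
n=5: odd, res = 2+5 = 7; q=26
n=4: not odd, res = 7+1 = 8; q=30
n=8: not odd, res = 8+1 = 9; q=38
n=4: not odd, res = 9+1 = 10; q=42
n=7: odd, res = 10+7 = 17; q=43
n=3: odd, res = 17+3 = 20; q=44
n=3: odd, res = 20+3 = 23; q=45
res+q = 23+45 = 68

68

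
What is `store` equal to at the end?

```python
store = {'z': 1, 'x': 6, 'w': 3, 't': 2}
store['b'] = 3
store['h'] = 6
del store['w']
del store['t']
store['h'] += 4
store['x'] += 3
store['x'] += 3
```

store['b'] = 3 → {'z': 1, 'x': 6, 'w': 3, 't': 2, 'b': 3}
store['h'] = 6 → {'z': 1, 'x': 6, 'w': 3, 't': 2, 'b': 3, 'h': 6}
del 'w' → {'z': 1, 'x': 6, 't': 2, 'b': 3, 'h': 6}
del 't' → {'z': 1, 'x': 6, 'b': 3, 'h': 6}
store['h'] = 6+4 = 10 → {'z': 1, 'x': 6, 'b': 3, 'h': 10}
store['x'] = 6+3 = 9 → {'z': 1, 'x': 9, 'b': 3, 'h': 10}
store['x'] = 9+3 = 12 → {'z': 1, 'x': 12, 'b': 3, 'h': 10}

{'z': 1, 'x': 12, 'b': 3, 'h': 10}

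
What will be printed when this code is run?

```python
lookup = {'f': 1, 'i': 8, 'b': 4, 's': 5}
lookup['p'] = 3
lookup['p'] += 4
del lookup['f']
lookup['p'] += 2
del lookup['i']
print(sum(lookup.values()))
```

lookup['p'] = 3 → {'f': 1, 'i': 8, 'b': 4, 's': 5, 'p': 3}
lookup['p'] = 3+4 = 7 → {'f': 1, 'i': 8, 'b': 4, 's': 5, 'p': 7}
del 'f' → {'i': 8, 'b': 4, 's': 5, 'p': 7}
lookup['p'] = 7+2 = 9 → {'i': 8, 'b': 4, 's': 5, 'p': 9}
del 'i' → {'b': 4, 's': 5, 'p': 9}
sum of values = 18

18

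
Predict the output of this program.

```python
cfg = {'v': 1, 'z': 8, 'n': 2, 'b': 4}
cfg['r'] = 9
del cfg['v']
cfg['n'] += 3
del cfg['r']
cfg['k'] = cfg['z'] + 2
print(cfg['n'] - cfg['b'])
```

1

cfg['r'] = 9 → {'v': 1, 'z': 8, 'n': 2, 'b': 4, 'r': 9}
del 'v' → {'z': 8, 'n': 2, 'b': 4, 'r': 9}
cfg['n'] = 2+3 = 5 → {'z': 8, 'n': 5, 'b': 4, 'r': 9}
del 'r' → {'z': 8, 'n': 5, 'b': 4}
cfg['k'] = cfg['z']+2 = 10 → {'z': 8, 'n': 5, 'b': 4, 'k': 10}
cfg['n']-cfg['b'] = 5-4 = 1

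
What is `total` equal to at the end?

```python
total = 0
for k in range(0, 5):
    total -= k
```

k=0: total = 0-0 = 0
k=1: total = 0-1 = -1
k=2: total = (-1)-2 = -3
k=3: total = (-3)-3 = -6
k=4: total = (-6)-4 = -10

-10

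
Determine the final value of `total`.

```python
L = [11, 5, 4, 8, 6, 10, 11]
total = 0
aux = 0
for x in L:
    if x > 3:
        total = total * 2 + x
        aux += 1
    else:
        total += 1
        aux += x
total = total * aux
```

x=11: >3, total = 0*2+11 = 11; aux=1
x=5: >3, total = 11*2+5 = 27; aux=2
x=4: >3, total = 27*2+4 = 58; aux=3
x=8: >3, total = 58*2+8 = 124; aux=4
x=6: >3, total = 124*2+6 = 254; aux=5
x=10: >3, total = 254*2+10 = 518; aux=6
x=11: >3, total = 518*2+11 = 1047; aux=7
total*aux = 1047*7 = 7329

7329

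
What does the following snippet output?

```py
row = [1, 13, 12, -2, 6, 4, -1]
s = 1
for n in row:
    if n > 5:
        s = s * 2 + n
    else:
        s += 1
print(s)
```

102

n=1: not >5, s = 1+1 = 2
n=13: >5, s = 2*2+13 = 17
n=12: >5, s = 17*2+12 = 46
n=-2: not >5, s = 46+1 = 47
n=6: >5, s = 47*2+6 = 100
n=4: not >5, s = 100+1 = 101
n=-1: not >5, s = 101+1 = 102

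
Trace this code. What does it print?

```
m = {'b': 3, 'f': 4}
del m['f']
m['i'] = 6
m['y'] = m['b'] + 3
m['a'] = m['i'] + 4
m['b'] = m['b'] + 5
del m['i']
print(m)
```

del 'f' → {'b': 3}
m['i'] = 6 → {'b': 3, 'i': 6}
m['y'] = m['b']+3 = 6 → {'b': 3, 'i': 6, 'y': 6}
m['a'] = m['i']+4 = 10 → {'b': 3, 'i': 6, 'y': 6, 'a': 10}
m['b'] = m['b']+5 = 8 → {'b': 8, 'i': 6, 'y': 6, 'a': 10}
del 'i' → {'b': 8, 'y': 6, 'a': 10}

{'b': 8, 'y': 6, 'a': 10}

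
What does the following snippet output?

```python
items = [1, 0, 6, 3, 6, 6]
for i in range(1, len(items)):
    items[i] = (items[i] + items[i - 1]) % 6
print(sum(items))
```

15

i=1: items[1] = (0+1)%6 = 1 → [1, 1, 6, 3, 6, 6]
i=2: items[2] = (6+1)%6 = 1 → [1, 1, 1, 3, 6, 6]
i=3: items[3] = (3+1)%6 = 4 → [1, 1, 1, 4, 6, 6]
i=4: items[4] = (6+4)%6 = 4 → [1, 1, 1, 4, 4, 6]
i=5: items[5] = (6+4)%6 = 4 → [1, 1, 1, 4, 4, 4]
sum = 15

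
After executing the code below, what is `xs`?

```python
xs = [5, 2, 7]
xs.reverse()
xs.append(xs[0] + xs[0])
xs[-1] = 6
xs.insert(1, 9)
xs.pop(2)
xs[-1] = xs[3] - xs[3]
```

reverse → [7, 2, 5]
append xs[0]+xs[0] = 7+7 = 14 → [7, 2, 5, 14]
xs[-1] = 6 → [7, 2, 5, 6]
insert 9 at 1 → [7, 9, 2, 5, 6]
pop(2) removes 2 → [7, 9, 5, 6]
xs[-1] = xs[3]-xs[3] = 6-6 = 0 → [7, 9, 5, 0]

[7, 9, 5, 0]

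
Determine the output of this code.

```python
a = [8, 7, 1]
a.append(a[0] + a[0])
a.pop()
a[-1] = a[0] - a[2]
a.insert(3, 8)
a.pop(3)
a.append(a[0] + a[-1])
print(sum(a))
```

37

append a[0]+a[0] = 8+8 = 16 → [8, 7, 1, 16]
pop() removes 16 → [8, 7, 1]
a[-1] = a[0]-a[2] = 8-1 = 7 → [8, 7, 7]
insert 8 at 3 → [8, 7, 7, 8]
pop(3) removes 8 → [8, 7, 7]
append a[0]+a[-1] = 8+7 = 15 → [8, 7, 7, 15]
sum = 37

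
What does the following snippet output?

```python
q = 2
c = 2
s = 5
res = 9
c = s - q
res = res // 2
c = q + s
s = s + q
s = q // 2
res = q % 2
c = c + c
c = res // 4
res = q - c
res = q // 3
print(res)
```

0

c = 5-2 = 3
res = 9//2 = 4
c = 2+5 = 7
s = 5+2 = 7
s = 2//2 = 1
res = 2%2 = 0
c = 7+7 = 14
c = 0//4 = 0
res = 2-0 = 2
res = 2//3 = 0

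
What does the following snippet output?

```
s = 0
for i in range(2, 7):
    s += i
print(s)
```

i=2: s = 0+2 = 2
i=3: s = 2+3 = 5
i=4: s = 5+4 = 9
i=5: s = 9+5 = 14
i=6: s = 14+6 = 20

20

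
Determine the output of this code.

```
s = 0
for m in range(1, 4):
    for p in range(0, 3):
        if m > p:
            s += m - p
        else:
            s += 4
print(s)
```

22

m=1,p=0: 1>0, s = 0+1 = 1
m=1,p=1: not 1>1, s = 1+4 = 5
m=1,p=2: not 1>2, s = 5+4 = 9
m=2,p=0: 2>0, s = 9+2 = 11
m=2,p=1: 2>1, s = 11+1 = 12
m=2,p=2: not 2>2, s = 12+4 = 16
m=3,p=0: 3>0, s = 16+3 = 19
m=3,p=1: 3>1, s = 19+2 = 21
m=3,p=2: 3>2, s = 21+1 = 22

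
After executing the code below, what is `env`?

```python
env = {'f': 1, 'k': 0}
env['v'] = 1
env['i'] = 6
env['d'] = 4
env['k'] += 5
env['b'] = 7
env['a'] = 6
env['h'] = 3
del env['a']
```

{'f': 1, 'k': 5, 'v': 1, 'i': 6, 'd': 4, 'b': 7, 'h': 3}

env['v'] = 1 → {'f': 1, 'k': 0, 'v': 1}
env['i'] = 6 → {'f': 1, 'k': 0, 'v': 1, 'i': 6}
env['d'] = 4 → {'f': 1, 'k': 0, 'v': 1, 'i': 6, 'd': 4}
env['k'] = 0+5 = 5 → {'f': 1, 'k': 5, 'v': 1, 'i': 6, 'd': 4}
env['b'] = 7 → {'f': 1, 'k': 5, 'v': 1, 'i': 6, 'd': 4, 'b': 7}
env['a'] = 6 → {'f': 1, 'k': 5, 'v': 1, 'i': 6, 'd': 4, 'b': 7, 'a': 6}
env['h'] = 3 → {'f': 1, 'k': 5, 'v': 1, 'i': 6, 'd': 4, 'b': 7, 'a': 6, 'h': 3}
del 'a' → {'f': 1, 'k': 5, 'v': 1, 'i': 6, 'd': 4, 'b': 7, 'h': 3}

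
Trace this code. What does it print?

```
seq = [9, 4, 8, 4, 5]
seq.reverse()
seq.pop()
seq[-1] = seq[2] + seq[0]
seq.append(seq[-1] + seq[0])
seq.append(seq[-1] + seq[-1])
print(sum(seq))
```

84

reverse → [5, 4, 8, 4, 9]
pop() removes 9 → [5, 4, 8, 4]
seq[-1] = seq[2]+seq[0] = 8+5 = 13 → [5, 4, 8, 13]
append seq[-1]+seq[0] = 13+5 = 18 → [5, 4, 8, 13, 18]
append seq[-1]+seq[-1] = 18+18 = 36 → [5, 4, 8, 13, 18, 36]
sum = 84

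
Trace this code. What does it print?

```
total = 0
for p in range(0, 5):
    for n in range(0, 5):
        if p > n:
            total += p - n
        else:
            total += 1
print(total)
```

p=0,n=0: not 0>0, total = 0+1 = 1
p=0,n=1: not 0>1, total = 1+1 = 2
p=0,n=2: not 0>2, total = 2+1 = 3
p=0,n=3: not 0>3, total = 3+1 = 4
p=0,n=4: not 0>4, total = 4+1 = 5
p=1,n=0: 1>0, total = 5+1 = 6
p=1,n=1: not 1>1, total = 6+1 = 7
p=1,n=2: not 1>2, total = 7+1 = 8
p=1,n=3: not 1>3, total = 8+1 = 9
p=1,n=4: not 1>4, total = 9+1 = 10
p=2,n=0: 2>0, total = 10+2 = 12
p=2,n=1: 2>1, total = 12+1 = 13
p=2,n=2: not 2>2, total = 13+1 = 14
p=2,n=3: not 2>3, total = 14+1 = 15
p=2,n=4: not 2>4, total = 15+1 = 16
p=3,n=0: 3>0, total = 16+3 = 19
p=3,n=1: 3>1, total = 19+2 = 21
p=3,n=2: 3>2, total = 21+1 = 22
p=3,n=3: not 3>3, total = 22+1 = 23
p=3,n=4: not 3>4, total = 23+1 = 24
p=4,n=0: 4>0, total = 24+4 = 28
p=4,n=1: 4>1, total = 28+3 = 31
p=4,n=2: 4>2, total = 31+2 = 33
p=4,n=3: 4>3, total = 33+1 = 34
p=4,n=4: not 4>4, total = 34+1 = 35

35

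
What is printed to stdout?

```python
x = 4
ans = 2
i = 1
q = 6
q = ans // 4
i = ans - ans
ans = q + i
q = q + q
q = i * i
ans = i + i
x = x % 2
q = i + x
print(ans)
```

0

q = 2//4 = 0
i = 2-2 = 0
ans = 0+0 = 0
q = 0+0 = 0
q = 0*0 = 0
ans = 0+0 = 0
x = 4%2 = 0
q = 0+0 = 0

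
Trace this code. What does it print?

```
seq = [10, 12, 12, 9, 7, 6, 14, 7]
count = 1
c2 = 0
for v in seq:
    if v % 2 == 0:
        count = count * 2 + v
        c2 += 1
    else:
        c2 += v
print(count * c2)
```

10136

v=10: even, count = 1*2+10 = 12; c2=1
v=12: even, count = 12*2+12 = 36; c2=2
v=12: even, count = 36*2+12 = 84; c2=3
v=9: not even; c2=12
v=7: not even; c2=19
v=6: even, count = 84*2+6 = 174; c2=20
v=14: even, count = 174*2+14 = 362; c2=21
v=7: not even; c2=28
count*c2 = 362*28 = 10136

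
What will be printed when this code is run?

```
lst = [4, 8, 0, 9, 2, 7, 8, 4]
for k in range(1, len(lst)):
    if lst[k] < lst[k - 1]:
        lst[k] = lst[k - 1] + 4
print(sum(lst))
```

k=1: 8>=4, unchanged → [4, 8, 0, 9, 2, 7, 8, 4]
k=2: 0<8, lst[2] = 8+4 = 12 → [4, 8, 12, 9, 2, 7, 8, 4]
k=3: 9<12, lst[3] = 12+4 = 16 → [4, 8, 12, 16, 2, 7, 8, 4]
k=4: 2<16, lst[4] = 16+4 = 20 → [4, 8, 12, 16, 20, 7, 8, 4]
k=5: 7<20, lst[5] = 20+4 = 24 → [4, 8, 12, 16, 20, 24, 8, 4]
k=6: 8<24, lst[6] = 24+4 = 28 → [4, 8, 12, 16, 20, 24, 28, 4]
k=7: 4<28, lst[7] = 28+4 = 32 → [4, 8, 12, 16, 20, 24, 28, 32]
sum = 144

144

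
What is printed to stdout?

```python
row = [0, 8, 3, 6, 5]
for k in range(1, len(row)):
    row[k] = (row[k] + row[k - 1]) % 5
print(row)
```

[0, 3, 1, 2, 2]

k=1: row[1] = (8+0)%5 = 3 → [0, 3, 3, 6, 5]
k=2: row[2] = (3+3)%5 = 1 → [0, 3, 1, 6, 5]
k=3: row[3] = (6+1)%5 = 2 → [0, 3, 1, 2, 5]
k=4: row[4] = (5+2)%5 = 2 → [0, 3, 1, 2, 2]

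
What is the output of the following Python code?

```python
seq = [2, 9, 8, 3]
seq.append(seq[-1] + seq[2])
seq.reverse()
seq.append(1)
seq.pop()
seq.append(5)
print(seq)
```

[11, 3, 8, 9, 2, 5]

append seq[-1]+seq[2] = 3+8 = 11 → [2, 9, 8, 3, 11]
reverse → [11, 3, 8, 9, 2]
append 1 → [11, 3, 8, 9, 2, 1]
pop() removes 1 → [11, 3, 8, 9, 2]
append 5 → [11, 3, 8, 9, 2, 5]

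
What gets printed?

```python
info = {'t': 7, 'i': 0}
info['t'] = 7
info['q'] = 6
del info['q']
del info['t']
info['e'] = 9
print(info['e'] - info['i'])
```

9

info['t'] = 7 → {'t': 7, 'i': 0}
info['q'] = 6 → {'t': 7, 'i': 0, 'q': 6}
del 'q' → {'t': 7, 'i': 0}
del 't' → {'i': 0}
info['e'] = 9 → {'i': 0, 'e': 9}
info['e']-info['i'] = 9-0 = 9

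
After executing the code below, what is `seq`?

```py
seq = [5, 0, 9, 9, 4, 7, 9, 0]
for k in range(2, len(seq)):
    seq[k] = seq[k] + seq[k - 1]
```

k=2: seq[2] = 9+0 = 9 → [5, 0, 9, 9, 4, 7, 9, 0]
k=3: seq[3] = 9+9 = 18 → [5, 0, 9, 18, 4, 7, 9, 0]
k=4: seq[4] = 4+18 = 22 → [5, 0, 9, 18, 22, 7, 9, 0]
k=5: seq[5] = 7+22 = 29 → [5, 0, 9, 18, 22, 29, 9, 0]
k=6: seq[6] = 9+29 = 38 → [5, 0, 9, 18, 22, 29, 38, 0]
k=7: seq[7] = 0+38 = 38 → [5, 0, 9, 18, 22, 29, 38, 38]

[5, 0, 9, 18, 22, 29, 38, 38]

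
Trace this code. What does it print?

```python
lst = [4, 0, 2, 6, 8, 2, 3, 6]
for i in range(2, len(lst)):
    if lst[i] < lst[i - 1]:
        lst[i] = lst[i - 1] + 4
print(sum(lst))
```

i=2: 2>=0, unchanged → [4, 0, 2, 6, 8, 2, 3, 6]
i=3: 6>=2, unchanged → [4, 0, 2, 6, 8, 2, 3, 6]
i=4: 8>=6, unchanged → [4, 0, 2, 6, 8, 2, 3, 6]
i=5: 2<8, lst[5] = 8+4 = 12 → [4, 0, 2, 6, 8, 12, 3, 6]
i=6: 3<12, lst[6] = 12+4 = 16 → [4, 0, 2, 6, 8, 12, 16, 6]
i=7: 6<16, lst[7] = 16+4 = 20 → [4, 0, 2, 6, 8, 12, 16, 20]
sum = 68

68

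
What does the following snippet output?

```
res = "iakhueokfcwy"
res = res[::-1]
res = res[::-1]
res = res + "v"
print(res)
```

reverse → 'ywcfkoeuhkai'
reverse → 'iakhueokfcwy'
+ 'v' → 'iakhueokfcwyv'

iakhueokfcwyv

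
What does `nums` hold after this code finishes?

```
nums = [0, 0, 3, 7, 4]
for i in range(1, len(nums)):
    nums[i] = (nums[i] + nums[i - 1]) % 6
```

i=1: nums[1] = (0+0)%6 = 0 → [0, 0, 3, 7, 4]
i=2: nums[2] = (3+0)%6 = 3 → [0, 0, 3, 7, 4]
i=3: nums[3] = (7+3)%6 = 4 → [0, 0, 3, 4, 4]
i=4: nums[4] = (4+4)%6 = 2 → [0, 0, 3, 4, 2]

[0, 0, 3, 4, 2]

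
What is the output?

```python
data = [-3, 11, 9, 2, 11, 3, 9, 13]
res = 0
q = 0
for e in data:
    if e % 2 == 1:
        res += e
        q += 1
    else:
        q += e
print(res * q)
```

477

e=-3: odd, res = 0+(-3) = -3; q=1
e=11: odd, res = (-3)+11 = 8; q=2
e=9: odd, res = 8+9 = 17; q=3
e=2: not odd; q=5
e=11: odd, res = 17+11 = 28; q=6
e=3: odd, res = 28+3 = 31; q=7
e=9: odd, res = 31+9 = 40; q=8
e=13: odd, res = 40+13 = 53; q=9
res*q = 53*9 = 477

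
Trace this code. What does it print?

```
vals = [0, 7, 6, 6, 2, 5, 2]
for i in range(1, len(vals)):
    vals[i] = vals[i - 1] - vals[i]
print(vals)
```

i=1: vals[1] = 0-7 = -7 → [0, -7, 6, 6, 2, 5, 2]
i=2: vals[2] = (-7)-6 = -13 → [0, -7, -13, 6, 2, 5, 2]
i=3: vals[3] = (-13)-6 = -19 → [0, -7, -13, -19, 2, 5, 2]
i=4: vals[4] = (-19)-2 = -21 → [0, -7, -13, -19, -21, 5, 2]
i=5: vals[5] = (-21)-5 = -26 → [0, -7, -13, -19, -21, -26, 2]
i=6: vals[6] = (-26)-2 = -28 → [0, -7, -13, -19, -21, -26, -28]

[0, -7, -13, -19, -21, -26, -28]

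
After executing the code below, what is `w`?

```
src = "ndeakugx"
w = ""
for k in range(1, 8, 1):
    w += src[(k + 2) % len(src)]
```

'akugxnd'

k=1: add src[3]='a' → 'a'
k=2: add src[4]='k' → 'ak'
k=3: add src[5]='u' → 'aku'
k=4: add src[6]='g' → 'akug'
k=5: add src[7]='x' → 'akugx'
k=6: add src[0]='n' → 'akugxn'
k=7: add src[1]='d' → 'akugxnd'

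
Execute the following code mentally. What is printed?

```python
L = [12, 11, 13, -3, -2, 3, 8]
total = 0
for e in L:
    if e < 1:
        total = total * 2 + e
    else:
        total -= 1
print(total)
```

e=12: not <1, total = 0-1 = -1
e=11: not <1, total = (-1)-1 = -2
e=13: not <1, total = (-2)-1 = -3
e=-3: <1, total = (-3)*2+(-3) = -9
e=-2: <1, total = (-9)*2+(-2) = -20
e=3: not <1, total = (-20)-1 = -21
e=8: not <1, total = (-21)-1 = -22

-22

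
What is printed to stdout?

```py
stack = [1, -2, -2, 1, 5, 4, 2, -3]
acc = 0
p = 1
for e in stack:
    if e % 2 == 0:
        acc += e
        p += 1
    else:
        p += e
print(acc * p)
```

18

e=1: not even; p=2
e=-2: even, acc = 0+(-2) = -2; p=3
e=-2: even, acc = (-2)+(-2) = -4; p=4
e=1: not even; p=5
e=5: not even; p=10
e=4: even, acc = (-4)+4 = 0; p=11
e=2: even, acc = 0+2 = 2; p=12
e=-3: not even; p=9
acc*p = 2*9 = 18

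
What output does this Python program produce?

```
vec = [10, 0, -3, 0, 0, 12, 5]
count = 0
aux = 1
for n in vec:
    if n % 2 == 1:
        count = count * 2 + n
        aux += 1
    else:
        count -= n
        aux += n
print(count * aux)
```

n=10: not odd, count = 0-10 = -10; aux=11
n=0: not odd, count = (-10)-0 = -10; aux=11
n=-3: odd, count = (-10)*2+(-3) = -23; aux=12
n=0: not odd, count = (-23)-0 = -23; aux=12
n=0: not odd, count = (-23)-0 = -23; aux=12
n=12: not odd, count = (-23)-12 = -35; aux=24
n=5: odd, count = (-35)*2+5 = -65; aux=25
count*aux = (-65)*25 = -1625

-1625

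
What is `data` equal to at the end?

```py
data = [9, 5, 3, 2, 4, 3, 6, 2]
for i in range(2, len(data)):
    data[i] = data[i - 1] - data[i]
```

[9, 5, 2, 0, -4, -7, -13, -15]

i=2: data[2] = 5-3 = 2 → [9, 5, 2, 2, 4, 3, 6, 2]
i=3: data[3] = 2-2 = 0 → [9, 5, 2, 0, 4, 3, 6, 2]
i=4: data[4] = 0-4 = -4 → [9, 5, 2, 0, -4, 3, 6, 2]
i=5: data[5] = (-4)-3 = -7 → [9, 5, 2, 0, -4, -7, 6, 2]
i=6: data[6] = (-7)-6 = -13 → [9, 5, 2, 0, -4, -7, -13, 2]
i=7: data[7] = (-13)-2 = -15 → [9, 5, 2, 0, -4, -7, -13, -15]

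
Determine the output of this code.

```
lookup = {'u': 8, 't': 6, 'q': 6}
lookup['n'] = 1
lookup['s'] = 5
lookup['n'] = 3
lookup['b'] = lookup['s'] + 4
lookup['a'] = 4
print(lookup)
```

{'u': 8, 't': 6, 'q': 6, 'n': 3, 's': 5, 'b': 9, 'a': 4}

lookup['n'] = 1 → {'u': 8, 't': 6, 'q': 6, 'n': 1}
lookup['s'] = 5 → {'u': 8, 't': 6, 'q': 6, 'n': 1, 's': 5}
lookup['n'] = 3 → {'u': 8, 't': 6, 'q': 6, 'n': 3, 's': 5}
lookup['b'] = lookup['s']+4 = 9 → {'u': 8, 't': 6, 'q': 6, 'n': 3, 's': 5, 'b': 9}
lookup['a'] = 4 → {'u': 8, 't': 6, 'q': 6, 'n': 3, 's': 5, 'b': 9, 'a': 4}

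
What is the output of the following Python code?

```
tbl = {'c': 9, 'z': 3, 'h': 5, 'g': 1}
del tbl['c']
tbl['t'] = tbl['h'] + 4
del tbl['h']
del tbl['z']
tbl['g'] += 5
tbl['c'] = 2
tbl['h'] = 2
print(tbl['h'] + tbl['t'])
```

11

del 'c' → {'z': 3, 'h': 5, 'g': 1}
tbl['t'] = tbl['h']+4 = 9 → {'z': 3, 'h': 5, 'g': 1, 't': 9}
del 'h' → {'z': 3, 'g': 1, 't': 9}
del 'z' → {'g': 1, 't': 9}
tbl['g'] = 1+5 = 6 → {'g': 6, 't': 9}
tbl['c'] = 2 → {'g': 6, 't': 9, 'c': 2}
tbl['h'] = 2 → {'g': 6, 't': 9, 'c': 2, 'h': 2}
tbl['h']+tbl['t'] = 2+9 = 11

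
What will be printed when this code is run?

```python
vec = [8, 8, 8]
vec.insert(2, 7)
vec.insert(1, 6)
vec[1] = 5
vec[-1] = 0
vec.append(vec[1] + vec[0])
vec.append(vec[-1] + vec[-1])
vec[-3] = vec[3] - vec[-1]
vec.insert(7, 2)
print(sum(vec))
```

50

insert 7 at 2 → [8, 8, 7, 8]
insert 6 at 1 → [8, 6, 8, 7, 8]
vec[1] = 5 → [8, 5, 8, 7, 8]
vec[-1] = 0 → [8, 5, 8, 7, 0]
append vec[1]+vec[0] = 5+8 = 13 → [8, 5, 8, 7, 0, 13]
append vec[-1]+vec[-1] = 13+13 = 26 → [8, 5, 8, 7, 0, 13, 26]
vec[-3] = vec[3]-vec[-1] = 7-26 = -19 → [8, 5, 8, 7, -19, 13, 26]
insert 2 at 7 → [8, 5, 8, 7, -19, 13, 26, 2]
sum = 50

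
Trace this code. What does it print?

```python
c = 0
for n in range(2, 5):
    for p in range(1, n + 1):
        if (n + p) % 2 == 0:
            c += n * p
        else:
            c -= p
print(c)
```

n=2,p=1: odd sum, c = 0-1 = -1
n=2,p=2: even sum, c = (-1)+4 = 3
n=3,p=1: even sum, c = 3+3 = 6
n=3,p=2: odd sum, c = 6-2 = 4
n=3,p=3: even sum, c = 4+9 = 13
n=4,p=1: odd sum, c = 13-1 = 12
n=4,p=2: even sum, c = 12+8 = 20
n=4,p=3: odd sum, c = 20-3 = 17
n=4,p=4: even sum, c = 17+16 = 33

33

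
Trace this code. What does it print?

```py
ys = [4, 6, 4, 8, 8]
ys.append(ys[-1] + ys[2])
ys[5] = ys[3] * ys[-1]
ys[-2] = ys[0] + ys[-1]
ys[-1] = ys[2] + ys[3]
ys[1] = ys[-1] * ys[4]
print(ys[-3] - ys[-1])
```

-4

append ys[-1]+ys[2] = 8+4 = 12 → [4, 6, 4, 8, 8, 12]
ys[5] = ys[3]*ys[-1] = 8*12 = 96 → [4, 6, 4, 8, 8, 96]
ys[-2] = ys[0]+ys[-1] = 4+96 = 100 → [4, 6, 4, 8, 100, 96]
ys[-1] = ys[2]+ys[3] = 4+8 = 12 → [4, 6, 4, 8, 100, 12]
ys[1] = ys[-1]*ys[4] = 12*100 = 1200 → [4, 1200, 4, 8, 100, 12]
ys[-3]-ys[-1] = 8-12 = -4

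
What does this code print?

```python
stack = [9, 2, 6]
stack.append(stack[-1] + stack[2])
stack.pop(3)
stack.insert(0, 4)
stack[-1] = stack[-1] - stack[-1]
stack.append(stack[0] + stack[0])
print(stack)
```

[4, 9, 2, 0, 8]

append stack[-1]+stack[2] = 6+6 = 12 → [9, 2, 6, 12]
pop(3) removes 12 → [9, 2, 6]
insert 4 at 0 → [4, 9, 2, 6]
stack[-1] = stack[-1]-stack[-1] = 6-6 = 0 → [4, 9, 2, 0]
append stack[0]+stack[0] = 4+4 = 8 → [4, 9, 2, 0, 8]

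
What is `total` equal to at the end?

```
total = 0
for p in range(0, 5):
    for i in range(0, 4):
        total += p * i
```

60

p=0,i=0: total = 0+0 = 0
p=0,i=1: total = 0+0 = 0
p=0,i=2: total = 0+0 = 0
p=0,i=3: total = 0+0 = 0
p=1,i=0: total = 0+0 = 0
p=1,i=1: total = 0+1 = 1
p=1,i=2: total = 1+2 = 3
p=1,i=3: total = 3+3 = 6
p=2,i=0: total = 6+0 = 6
p=2,i=1: total = 6+2 = 8
p=2,i=2: total = 8+4 = 12
p=2,i=3: total = 12+6 = 18
p=3,i=0: total = 18+0 = 18
p=3,i=1: total = 18+3 = 21
p=3,i=2: total = 21+6 = 27
p=3,i=3: total = 27+9 = 36
p=4,i=0: total = 36+0 = 36
p=4,i=1: total = 36+4 = 40
p=4,i=2: total = 40+8 = 48
p=4,i=3: total = 48+12 = 60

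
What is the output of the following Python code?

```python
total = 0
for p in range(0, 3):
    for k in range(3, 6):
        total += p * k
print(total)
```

p=0,k=3: total = 0+0 = 0
p=0,k=4: total = 0+0 = 0
p=0,k=5: total = 0+0 = 0
p=1,k=3: total = 0+3 = 3
p=1,k=4: total = 3+4 = 7
p=1,k=5: total = 7+5 = 12
p=2,k=3: total = 12+6 = 18
p=2,k=4: total = 18+8 = 26
p=2,k=5: total = 26+10 = 36

36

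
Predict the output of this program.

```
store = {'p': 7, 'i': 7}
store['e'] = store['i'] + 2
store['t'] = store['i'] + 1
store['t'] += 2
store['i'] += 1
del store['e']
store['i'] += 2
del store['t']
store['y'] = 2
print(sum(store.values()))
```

store['e'] = store['i']+2 = 9 → {'p': 7, 'i': 7, 'e': 9}
store['t'] = store['i']+1 = 8 → {'p': 7, 'i': 7, 'e': 9, 't': 8}
store['t'] = 8+2 = 10 → {'p': 7, 'i': 7, 'e': 9, 't': 10}
store['i'] = 7+1 = 8 → {'p': 7, 'i': 8, 'e': 9, 't': 10}
del 'e' → {'p': 7, 'i': 8, 't': 10}
store['i'] = 8+2 = 10 → {'p': 7, 'i': 10, 't': 10}
del 't' → {'p': 7, 'i': 10}
store['y'] = 2 → {'p': 7, 'i': 10, 'y': 2}
sum of values = 19

19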